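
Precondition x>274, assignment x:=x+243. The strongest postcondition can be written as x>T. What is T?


Formula: sp(P, x:=E) = exists old_x. (x = E[old_x/x]) AND P[old_x/x] (old_x is the value of x before the assignment; eliminate old_x by solving x = E[old_x/x] for old_x)
Step 1: Precondition P: x>274, i.e. old_x > 274
Step 2: Assignment gives x = old_x + 243, so old_x = x - 243
Step 3: Substitute into P: x - 243 > 274
Step 4: Simplify: x > 274+243 = 517

517


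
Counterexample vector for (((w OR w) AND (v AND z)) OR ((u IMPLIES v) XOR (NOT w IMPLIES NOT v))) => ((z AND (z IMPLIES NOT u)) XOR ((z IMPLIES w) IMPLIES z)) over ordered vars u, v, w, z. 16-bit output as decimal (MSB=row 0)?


F1 = (((w OR w) AND (v AND z)) OR ((u IMPLIES v) XOR (NOT w IMPLIES NOT v)))
F2 = ((z AND (z IMPLIES NOT u)) XOR ((z IMPLIES w) IMPLIES z))
Counterexample to F1=>F2 is where F1=1 and F2=0.
Evaluate each row (bits = u,v,w,z, MSB first):
  row 0 [0000]: F1=0 F2=0 -> F1&~F2 -> 0
  row 1 [0001]: F1=0 F2=0 -> F1&~F2 -> 0
  row 2 [0010]: F1=0 F2=0 -> F1&~F2 -> 0
  row 3 [0011]: F1=0 F2=0 -> F1&~F2 -> 0
  row 4 [0100]: F1=1 F2=0 -> F1&~F2 -> 1
  row 5 [0101]: F1=1 F2=0 -> F1&~F2 -> 1
  row 6 [0110]: F1=0 F2=0 -> F1&~F2 -> 0
  row 7 [0111]: F1=1 F2=0 -> F1&~F2 -> 1
  row 8 [1000]: F1=1 F2=0 -> F1&~F2 -> 1
  row 9 [1001]: F1=1 F2=1 -> F1&~F2 -> 0
  row 10 [1010]: F1=1 F2=0 -> F1&~F2 -> 1
  row 11 [1011]: F1=1 F2=1 -> F1&~F2 -> 0
  row 12 [1100]: F1=1 F2=0 -> F1&~F2 -> 1
  row 13 [1101]: F1=1 F2=1 -> F1&~F2 -> 0
  row 14 [1110]: F1=0 F2=0 -> F1&~F2 -> 0
  row 15 [1111]: F1=1 F2=1 -> F1&~F2 -> 0
Full result column, 4 rows per line (u,v fixed per line; w,z runs 00..11 left to right):
  rows 0-3 [u,v=00]: 0000  = hex 0
  rows 4-7 [u,v=01]: 1101  = hex D
  rows 8-11 [u,v=10]: 1010  = hex A
  rows 12-15 [u,v=11]: 1000  = hex 8
Counterexample vector (row 0 .. row 15) = 0000110110101000
Output column grouped in 4s = 0000 1101 1010 1000 = 0x0DA8
Convert to decimal digit by digit (value = value*16 + digit):
  0 -> 0
  0*16 + 13 (D) = 13
  13*16 + 10 (A) = 218
  218*16 + 8 = 3496
Decimal = 3496

3496


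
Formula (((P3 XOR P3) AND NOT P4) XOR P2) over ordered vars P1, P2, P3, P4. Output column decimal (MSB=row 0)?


Formula: (((P3 XOR P3) AND NOT P4) XOR P2) over P1, P2, P3, P4 (16 rows)
Evaluate each row (bits = P1,P2,P3,P4, MSB first):
  row 0 [0000]: (((0 XOR 0) AND NOT 0) XOR 0) -> 0
  row 1 [0001]: (((0 XOR 0) AND NOT 1) XOR 0) -> 0
  row 2 [0010]: (((1 XOR 1) AND NOT 0) XOR 0) -> 0
  row 3 [0011]: (((1 XOR 1) AND NOT 1) XOR 0) -> 0
  row 4 [0100]: (((0 XOR 0) AND NOT 0) XOR 1) -> 1
  row 5 [0101]: (((0 XOR 0) AND NOT 1) XOR 1) -> 1
  row 6 [0110]: (((1 XOR 1) AND NOT 0) XOR 1) -> 1
  row 7 [0111]: (((1 XOR 1) AND NOT 1) XOR 1) -> 1
  row 8 [1000]: (((0 XOR 0) AND NOT 0) XOR 0) -> 0
  row 9 [1001]: (((0 XOR 0) AND NOT 1) XOR 0) -> 0
  row 10 [1010]: (((1 XOR 1) AND NOT 0) XOR 0) -> 0
  row 11 [1011]: (((1 XOR 1) AND NOT 1) XOR 0) -> 0
  row 12 [1100]: (((0 XOR 0) AND NOT 0) XOR 1) -> 1
  row 13 [1101]: (((0 XOR 0) AND NOT 1) XOR 1) -> 1
  row 14 [1110]: (((1 XOR 1) AND NOT 0) XOR 1) -> 1
  row 15 [1111]: (((1 XOR 1) AND NOT 1) XOR 1) -> 1
Full result column, 4 rows per line (P1,P2 fixed per line; P3,P4 runs 00..11 left to right):
  rows 0-3 [P1,P2=00]: 0000  = hex 0
  rows 4-7 [P1,P2=01]: 1111  = hex F
  rows 8-11 [P1,P2=10]: 0000  = hex 0
  rows 12-15 [P1,P2=11]: 1111  = hex F
Output column (row 0 .. row 15) = 0000111100001111
Output column grouped in 4s = 0000 1111 0000 1111 = 0x0F0F
Convert to decimal digit by digit (value = value*16 + digit):
  0 -> 0
  0*16 + 15 (F) = 15
  15*16 + 0 = 240
  240*16 + 15 (F) = 3855
Decimal = 3855

3855


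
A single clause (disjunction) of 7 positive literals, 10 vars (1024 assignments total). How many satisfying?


Step 1: Total=2^10=1024
Step 2: Unsat when all 7 false: 2^3=8
Step 3: Sat=1024-8=1016

1016


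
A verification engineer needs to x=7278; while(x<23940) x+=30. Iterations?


Step 1: x goes from 7278 toward 23940 by 30; the body runs while x<23940, so iterations = ceil((bound-start)/step)
Step 2: Distance=16662
Step 3: ceil(16662/30)=556

556


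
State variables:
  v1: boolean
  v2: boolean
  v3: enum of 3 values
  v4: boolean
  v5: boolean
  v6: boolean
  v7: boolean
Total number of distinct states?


State space = product of domain sizes of all variables.
Domain sizes:
  v1 (boolean): 2
  v2 (boolean): 2
  v3 (enum of 3 values): 3
  v4 (boolean): 2
  v5 (boolean): 2
  v6 (boolean): 2
  v7 (boolean): 2
Product = 2 * 2 * 3 * 2 * 2 * 2 * 2 = 192

192


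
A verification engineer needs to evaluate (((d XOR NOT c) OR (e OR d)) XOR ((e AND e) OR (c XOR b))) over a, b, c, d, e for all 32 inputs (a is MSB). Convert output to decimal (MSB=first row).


Formula: (((d XOR NOT c) OR (e OR d)) XOR ((e AND e) OR (c XOR b))) over a, b, c, d, e (32 rows)
Evaluate each row (bits = a,b,c,d,e, MSB first):
  row 0 [00000]: (((0 XOR NOT 0) OR (0 OR 0)) XOR ((0 AND 0) OR (0 XOR 0))) -> 1
  row 1 [00001]: (((0 XOR NOT 0) OR (1 OR 0)) XOR ((1 AND 1) OR (0 XOR 0))) -> 0
  row 2 [00010]: (((1 XOR NOT 0) OR (0 OR 1)) XOR ((0 AND 0) OR (0 XOR 0))) -> 1
  row 3 [00011]: (((1 XOR NOT 0) OR (1 OR 1)) XOR ((1 AND 1) OR (0 XOR 0))) -> 0
  row 4 [00100]: (((0 XOR NOT 1) OR (0 OR 0)) XOR ((0 AND 0) OR (1 XOR 0))) -> 1
  row 5 [00101]: (((0 XOR NOT 1) OR (1 OR 0)) XOR ((1 AND 1) OR (1 XOR 0))) -> 0
  row 6 [00110]: (((1 XOR NOT 1) OR (0 OR 1)) XOR ((0 AND 0) OR (1 XOR 0))) -> 0
  row 7 [00111]: (((1 XOR NOT 1) OR (1 OR 1)) XOR ((1 AND 1) OR (1 XOR 0))) -> 0
  row 8 [01000]: (((0 XOR NOT 0) OR (0 OR 0)) XOR ((0 AND 0) OR (0 XOR 1))) -> 0
  row 9 [01001]: (((0 XOR NOT 0) OR (1 OR 0)) XOR ((1 AND 1) OR (0 XOR 1))) -> 0
  row 10 [01010]: (((1 XOR NOT 0) OR (0 OR 1)) XOR ((0 AND 0) OR (0 XOR 1))) -> 0
  row 11 [01011]: (((1 XOR NOT 0) OR (1 OR 1)) XOR ((1 AND 1) OR (0 XOR 1))) -> 0
  row 12 [01100]: (((0 XOR NOT 1) OR (0 OR 0)) XOR ((0 AND 0) OR (1 XOR 1))) -> 0
  row 13 [01101]: (((0 XOR NOT 1) OR (1 OR 0)) XOR ((1 AND 1) OR (1 XOR 1))) -> 0
  row 14 [01110]: (((1 XOR NOT 1) OR (0 OR 1)) XOR ((0 AND 0) OR (1 XOR 1))) -> 1
  row 15 [01111]: (((1 XOR NOT 1) OR (1 OR 1)) XOR ((1 AND 1) OR (1 XOR 1))) -> 0
  row 16 [10000]: (((0 XOR NOT 0) OR (0 OR 0)) XOR ((0 AND 0) OR (0 XOR 0))) -> 1
  row 17 [10001]: (((0 XOR NOT 0) OR (1 OR 0)) XOR ((1 AND 1) OR (0 XOR 0))) -> 0
  row 18 [10010]: (((1 XOR NOT 0) OR (0 OR 1)) XOR ((0 AND 0) OR (0 XOR 0))) -> 1
  row 19 [10011]: (((1 XOR NOT 0) OR (1 OR 1)) XOR ((1 AND 1) OR (0 XOR 0))) -> 0
  row 20 [10100]: (((0 XOR NOT 1) OR (0 OR 0)) XOR ((0 AND 0) OR (1 XOR 0))) -> 1
  row 21 [10101]: (((0 XOR NOT 1) OR (1 OR 0)) XOR ((1 AND 1) OR (1 XOR 0))) -> 0
  row 22 [10110]: (((1 XOR NOT 1) OR (0 OR 1)) XOR ((0 AND 0) OR (1 XOR 0))) -> 0
  row 23 [10111]: (((1 XOR NOT 1) OR (1 OR 1)) XOR ((1 AND 1) OR (1 XOR 0))) -> 0
  row 24 [11000]: (((0 XOR NOT 0) OR (0 OR 0)) XOR ((0 AND 0) OR (0 XOR 1))) -> 0
  row 25 [11001]: (((0 XOR NOT 0) OR (1 OR 0)) XOR ((1 AND 1) OR (0 XOR 1))) -> 0
  row 26 [11010]: (((1 XOR NOT 0) OR (0 OR 1)) XOR ((0 AND 0) OR (0 XOR 1))) -> 0
  row 27 [11011]: (((1 XOR NOT 0) OR (1 OR 1)) XOR ((1 AND 1) OR (0 XOR 1))) -> 0
  row 28 [11100]: (((0 XOR NOT 1) OR (0 OR 0)) XOR ((0 AND 0) OR (1 XOR 1))) -> 0
  row 29 [11101]: (((0 XOR NOT 1) OR (1 OR 0)) XOR ((1 AND 1) OR (1 XOR 1))) -> 0
  row 30 [11110]: (((1 XOR NOT 1) OR (0 OR 1)) XOR ((0 AND 0) OR (1 XOR 1))) -> 1
  row 31 [11111]: (((1 XOR NOT 1) OR (1 OR 1)) XOR ((1 AND 1) OR (1 XOR 1))) -> 0
Full result column, 4 rows per line (a,b,c fixed per line; d,e runs 00..11 left to right):
  rows 0-3 [a,b,c=000]: 1010  = hex A
  rows 4-7 [a,b,c=001]: 1000  = hex 8
  rows 8-11 [a,b,c=010]: 0000  = hex 0
  rows 12-15 [a,b,c=011]: 0010  = hex 2
  rows 16-19 [a,b,c=100]: 1010  = hex A
  rows 20-23 [a,b,c=101]: 1000  = hex 8
  rows 24-27 [a,b,c=110]: 0000  = hex 0
  rows 28-31 [a,b,c=111]: 0010  = hex 2
Output column (row 0 .. row 31) = 10101000000000101010100000000010
Output column grouped in 4s = 1010 1000 0000 0010 1010 1000 0000 0010 = 0xA802A802
Convert to decimal digit by digit (value = value*16 + digit):
  A -> 10
  10*16 + 8 = 168
  168*16 + 0 = 2688
  2688*16 + 2 = 43010
  43010*16 + 10 (A) = 688170
  688170*16 + 8 = 11010728
  11010728*16 + 0 = 176171648
  176171648*16 + 2 = 2818746370
Decimal = 2818746370

2818746370


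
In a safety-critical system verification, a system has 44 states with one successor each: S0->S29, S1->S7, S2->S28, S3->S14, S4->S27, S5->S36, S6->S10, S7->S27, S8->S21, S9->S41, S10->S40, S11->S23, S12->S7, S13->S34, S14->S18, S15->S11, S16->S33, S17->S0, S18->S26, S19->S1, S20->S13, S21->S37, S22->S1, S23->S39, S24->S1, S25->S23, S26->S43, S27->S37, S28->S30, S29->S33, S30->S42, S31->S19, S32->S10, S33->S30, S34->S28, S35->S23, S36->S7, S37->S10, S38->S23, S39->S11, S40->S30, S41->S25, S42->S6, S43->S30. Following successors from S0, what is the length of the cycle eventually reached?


Trace from S0 until a state repeats:
  S0 -> S29 -> S33 -> S30 -> S42 -> S6 -> S10 -> S40 -> S30
S30 first seen at step 3, revisited at step 8.
Cycle length = 8 - 3 = 5

5


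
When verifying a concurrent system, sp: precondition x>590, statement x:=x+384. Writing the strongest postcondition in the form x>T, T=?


Formula: sp(P, x:=E) = exists old_x. (x = E[old_x/x]) AND P[old_x/x] (old_x is the value of x before the assignment; eliminate old_x by solving x = E[old_x/x] for old_x)
Step 1: Precondition P: x>590, i.e. old_x > 590
Step 2: Assignment gives x = old_x + 384, so old_x = x - 384
Step 3: Substitute into P: x - 384 > 590
Step 4: Simplify: x > 590+384 = 974

974


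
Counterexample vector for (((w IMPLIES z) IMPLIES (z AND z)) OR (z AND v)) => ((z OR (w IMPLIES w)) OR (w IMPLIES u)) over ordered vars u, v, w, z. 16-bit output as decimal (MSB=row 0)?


F1 = (((w IMPLIES z) IMPLIES (z AND z)) OR (z AND v))
F2 = ((z OR (w IMPLIES w)) OR (w IMPLIES u))
Counterexample to F1=>F2 is where F1=1 and F2=0.
Evaluate each row (bits = u,v,w,z, MSB first):
  row 0 [0000]: F1=0 F2=1 -> F1&~F2 -> 0
  row 1 [0001]: F1=1 F2=1 -> F1&~F2 -> 0
  row 2 [0010]: F1=1 F2=1 -> F1&~F2 -> 0
  row 3 [0011]: F1=1 F2=1 -> F1&~F2 -> 0
  row 4 [0100]: F1=0 F2=1 -> F1&~F2 -> 0
  row 5 [0101]: F1=1 F2=1 -> F1&~F2 -> 0
  row 6 [0110]: F1=1 F2=1 -> F1&~F2 -> 0
  row 7 [0111]: F1=1 F2=1 -> F1&~F2 -> 0
  row 8 [1000]: F1=0 F2=1 -> F1&~F2 -> 0
  row 9 [1001]: F1=1 F2=1 -> F1&~F2 -> 0
  row 10 [1010]: F1=1 F2=1 -> F1&~F2 -> 0
  row 11 [1011]: F1=1 F2=1 -> F1&~F2 -> 0
  row 12 [1100]: F1=0 F2=1 -> F1&~F2 -> 0
  row 13 [1101]: F1=1 F2=1 -> F1&~F2 -> 0
  row 14 [1110]: F1=1 F2=1 -> F1&~F2 -> 0
  row 15 [1111]: F1=1 F2=1 -> F1&~F2 -> 0
Full result column, 4 rows per line (u,v fixed per line; w,z runs 00..11 left to right):
  rows 0-3 [u,v=00]: 0000  = hex 0
  rows 4-7 [u,v=01]: 0000  = hex 0
  rows 8-11 [u,v=10]: 0000  = hex 0
  rows 12-15 [u,v=11]: 0000  = hex 0
Counterexample vector (row 0 .. row 15) = 0000000000000000
Output column grouped in 4s = 0000 0000 0000 0000 = 0x0000
Convert to decimal digit by digit (value = value*16 + digit):
  0 -> 0
  0*16 + 0 = 0
  0*16 + 0 = 0
  0*16 + 0 = 0
Decimal = 0

0


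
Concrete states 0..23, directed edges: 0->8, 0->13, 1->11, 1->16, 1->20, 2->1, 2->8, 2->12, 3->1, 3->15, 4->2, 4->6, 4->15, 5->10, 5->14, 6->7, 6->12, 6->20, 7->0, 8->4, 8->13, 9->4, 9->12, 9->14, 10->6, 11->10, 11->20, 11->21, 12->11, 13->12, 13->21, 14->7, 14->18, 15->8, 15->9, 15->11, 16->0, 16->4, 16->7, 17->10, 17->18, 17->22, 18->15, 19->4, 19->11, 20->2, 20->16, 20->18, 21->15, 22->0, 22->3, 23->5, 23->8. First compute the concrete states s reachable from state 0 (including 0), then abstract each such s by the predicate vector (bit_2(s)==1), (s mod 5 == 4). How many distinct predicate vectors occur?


BFS from 0:
Concrete reachable: {0, 1, 2, 4, 6, 7, 8, 9, 10, 11, 12, 13, 14, 15, 16, 18, 20, 21}
Abstract via predicates (bit_2(s)==1), (s mod 5 == 4):
  (0,0) <- {0, 1, 2, 8, 10, 11, 16, 18}
  (0,1) <- {9}
  (1,0) <- {6, 7, 12, 13, 15, 20, 21}
  (1,1) <- {4, 14}
Distinct abstract states = 4

4


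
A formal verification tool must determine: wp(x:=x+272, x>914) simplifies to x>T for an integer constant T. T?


Formula: wp(x:=E, P) = P[E/x] (substitute E for x in postcondition)
Step 1: Postcondition: x>914
Step 2: Substitute x+272 for x: x+272>914
Step 3: Solve for x: x > 914-272 = 642

642


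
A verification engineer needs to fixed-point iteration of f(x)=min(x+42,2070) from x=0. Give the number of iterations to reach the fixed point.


Step 1: x=0, cap=2070, increment=42
Step 2: x grows by 42 each step until capped at 2070; fixed point is x=2070
Step 3: iterations = ceil(2070/42) = 50

50


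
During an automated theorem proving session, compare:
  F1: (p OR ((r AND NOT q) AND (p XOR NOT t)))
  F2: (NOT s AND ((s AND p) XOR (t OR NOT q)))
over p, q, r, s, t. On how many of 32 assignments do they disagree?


F1 = (p OR ((r AND NOT q) AND (p XOR NOT t)))
F2 = (NOT s AND ((s AND p) XOR (t OR NOT q)))
Evaluate both on each of 32 rows (bits = p,q,r,s,t):
  row 0 [00000]: F1=0 F2=1 (differ) -> 1
  row 1 [00001]: F1=0 F2=1 (differ) -> 1
  row 2 [00010]: F1=0 F2=0 -> 0
  row 3 [00011]: F1=0 F2=0 -> 0
  row 4 [00100]: F1=1 F2=1 -> 0
  row 5 [00101]: F1=0 F2=1 (differ) -> 1
  row 6 [00110]: F1=1 F2=0 (differ) -> 1
  row 7 [00111]: F1=0 F2=0 -> 0
  row 8 [01000]: F1=0 F2=0 -> 0
  row 9 [01001]: F1=0 F2=1 (differ) -> 1
  row 10 [01010]: F1=0 F2=0 -> 0
  row 11 [01011]: F1=0 F2=0 -> 0
  row 12 [01100]: F1=0 F2=0 -> 0
  row 13 [01101]: F1=0 F2=1 (differ) -> 1
  row 14 [01110]: F1=0 F2=0 -> 0
  row 15 [01111]: F1=0 F2=0 -> 0
  row 16 [10000]: F1=1 F2=1 -> 0
  row 17 [10001]: F1=1 F2=1 -> 0
  row 18 [10010]: F1=1 F2=0 (differ) -> 1
  row 19 [10011]: F1=1 F2=0 (differ) -> 1
  row 20 [10100]: F1=1 F2=1 -> 0
  row 21 [10101]: F1=1 F2=1 -> 0
  row 22 [10110]: F1=1 F2=0 (differ) -> 1
  row 23 [10111]: F1=1 F2=0 (differ) -> 1
  row 24 [11000]: F1=1 F2=0 (differ) -> 1
  row 25 [11001]: F1=1 F2=1 -> 0
  row 26 [11010]: F1=1 F2=0 (differ) -> 1
  row 27 [11011]: F1=1 F2=0 (differ) -> 1
  row 28 [11100]: F1=1 F2=0 (differ) -> 1
  row 29 [11101]: F1=1 F2=1 -> 0
  row 30 [11110]: F1=1 F2=0 (differ) -> 1
  row 31 [11111]: F1=1 F2=0 (differ) -> 1
Full result column, 8 rows per line (p,q fixed per line; r,s,t runs 000..111 left to right):
  rows 0-7 [p,q=00]: 11000110  (ones: 4)
  rows 8-15 [p,q=01]: 01000100  (ones: 2)
  rows 16-23 [p,q=10]: 00110011  (ones: 4)
  rows 24-31 [p,q=11]: 10111011  (ones: 6)
Disagreements = 4+2+4+6 = 16

16


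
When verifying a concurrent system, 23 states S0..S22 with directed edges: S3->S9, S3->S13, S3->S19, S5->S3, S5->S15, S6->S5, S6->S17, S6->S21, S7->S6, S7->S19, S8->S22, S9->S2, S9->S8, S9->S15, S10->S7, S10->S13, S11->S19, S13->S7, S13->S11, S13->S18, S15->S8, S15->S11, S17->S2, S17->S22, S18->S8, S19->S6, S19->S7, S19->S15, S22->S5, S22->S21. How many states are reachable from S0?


BFS from S0:
  layer 0: {S0}
Reachable set: {S0}
Count = 1

1


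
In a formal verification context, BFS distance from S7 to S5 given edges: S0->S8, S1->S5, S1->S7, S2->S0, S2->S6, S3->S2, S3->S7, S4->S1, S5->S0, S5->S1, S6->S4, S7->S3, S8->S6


BFS layer-by-layer from S7:
  dist 0: {S7}
  dist 1: {S3}
  dist 2: {S2}
  dist 3: {S0, S6}
  dist 4: {S4, S8}
  dist 5: {S1}
  dist 6: {S5}
  -> S5 reached at distance 6
Shortest path length = 6

6


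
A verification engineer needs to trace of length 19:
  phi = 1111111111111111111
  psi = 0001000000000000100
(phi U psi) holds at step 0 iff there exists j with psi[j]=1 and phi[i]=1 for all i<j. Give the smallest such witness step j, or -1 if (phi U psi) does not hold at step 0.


(phi U psi) at 0: need smallest j with psi[j]=1 and phi[i]=1 for all i in [0,j).
Scan from step 0:
  step 0: phi=1, psi=0 -> continue
  step 1: phi=1, psi=0 -> continue
  step 2: phi=1, psi=0 -> continue
  step 3: psi=1 and phi held for [0,3) -> witness found
Witness step = 3

3


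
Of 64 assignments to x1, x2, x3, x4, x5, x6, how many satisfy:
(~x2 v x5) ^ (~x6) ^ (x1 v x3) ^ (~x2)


CNF with 4 clauses over 6 vars (64 assignments).
An assignment satisfies CNF iff every clause has >=1 true literal.
Check each row (bits = x1,x2,x3,x4,x5,x6; clause T/F shown):
  row 0 [000000]: clauses=TTFT -> 0
  row 1 [000001]: clauses=TFFT -> 0
  row 2 [000010]: clauses=TTFT -> 0
  row 3 [000011]: clauses=TFFT -> 0
  row 4 [000100]: clauses=TTFT -> 0
  (every remaining row is evaluated the same way; all 64 results are listed next)
Full result column, 8 rows per line (x1,x2,x3 fixed per line; x4,x5,x6 runs 000..111 left to right):
  rows 0-7 [x1,x2,x3=000]: 00000000  (ones: 0)
  rows 8-15 [x1,x2,x3=001]: 10101010  (ones: 4)
  rows 16-23 [x1,x2,x3=010]: 00000000  (ones: 0)
  rows 24-31 [x1,x2,x3=011]: 00000000  (ones: 0)
  rows 32-39 [x1,x2,x3=100]: 10101010  (ones: 4)
  rows 40-47 [x1,x2,x3=101]: 10101010  (ones: 4)
  rows 48-55 [x1,x2,x3=110]: 00000000  (ones: 0)
  rows 56-63 [x1,x2,x3=111]: 00000000  (ones: 0)
Satisfying assignments = 0+4+0+0+4+4+0+0 = 12

12


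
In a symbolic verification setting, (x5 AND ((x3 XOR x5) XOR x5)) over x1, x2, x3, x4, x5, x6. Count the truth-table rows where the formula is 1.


Formula: (x5 AND ((x3 XOR x5) XOR x5)) over 6 vars (64 rows)
Evaluate each row (x1, x2, x3, x4, x5, x6 as bits, MSB first):
  row 0 [000000]: (0 AND ((0 XOR 0) XOR 0)) -> 0
  row 1 [000001]: (0 AND ((0 XOR 0) XOR 0)) -> 0
  row 2 [000010]: (1 AND ((0 XOR 1) XOR 1)) -> 0
  row 3 [000011]: (1 AND ((0 XOR 1) XOR 1)) -> 0
  row 4 [000100]: (0 AND ((0 XOR 0) XOR 0)) -> 0
  (every remaining row is evaluated the same way; all 64 results are listed next)
Full result column, 8 rows per line (x1,x2,x3 fixed per line; x4,x5,x6 runs 000..111 left to right):
  rows 0-7 [x1,x2,x3=000]: 00000000  (ones: 0)
  rows 8-15 [x1,x2,x3=001]: 00110011  (ones: 4)
  rows 16-23 [x1,x2,x3=010]: 00000000  (ones: 0)
  rows 24-31 [x1,x2,x3=011]: 00110011  (ones: 4)
  rows 32-39 [x1,x2,x3=100]: 00000000  (ones: 0)
  rows 40-47 [x1,x2,x3=101]: 00110011  (ones: 4)
  rows 48-55 [x1,x2,x3=110]: 00000000  (ones: 0)
  rows 56-63 [x1,x2,x3=111]: 00110011  (ones: 4)
Count of 1-rows = 0+4+0+4+0+4+0+4 = 16

16


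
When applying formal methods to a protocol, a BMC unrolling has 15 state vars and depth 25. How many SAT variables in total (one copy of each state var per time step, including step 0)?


BMC unrolls to depth k, creating one copy of each state var for steps 0..k.
Step count = 25 + 1 = 26 (steps 0 through 25)
Vars per step = 15
Total = 15 * 26 = 390

390


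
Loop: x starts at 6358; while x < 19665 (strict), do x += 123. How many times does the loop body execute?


Step 1: x goes from 6358 toward 19665 by 123; the body runs while x<19665, so iterations = ceil((bound-start)/step)
Step 2: Distance=13307
Step 3: ceil(13307/123)=109

109


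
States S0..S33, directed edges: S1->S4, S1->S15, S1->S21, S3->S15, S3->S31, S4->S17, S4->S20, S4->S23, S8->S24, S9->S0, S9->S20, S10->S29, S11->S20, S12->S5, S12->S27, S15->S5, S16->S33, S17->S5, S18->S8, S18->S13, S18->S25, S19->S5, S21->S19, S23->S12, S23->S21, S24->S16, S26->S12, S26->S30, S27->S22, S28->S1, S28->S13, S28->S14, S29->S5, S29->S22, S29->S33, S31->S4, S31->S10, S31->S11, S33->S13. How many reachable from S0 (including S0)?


BFS from S0:
  layer 0: {S0}
Reachable set: {S0}
Count = 1

1


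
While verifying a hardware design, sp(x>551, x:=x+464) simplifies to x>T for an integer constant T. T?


Formula: sp(P, x:=E) = exists old_x. (x = E[old_x/x]) AND P[old_x/x] (old_x is the value of x before the assignment; eliminate old_x by solving x = E[old_x/x] for old_x)
Step 1: Precondition P: x>551, i.e. old_x > 551
Step 2: Assignment gives x = old_x + 464, so old_x = x - 464
Step 3: Substitute into P: x - 464 > 551
Step 4: Simplify: x > 551+464 = 1015

1015


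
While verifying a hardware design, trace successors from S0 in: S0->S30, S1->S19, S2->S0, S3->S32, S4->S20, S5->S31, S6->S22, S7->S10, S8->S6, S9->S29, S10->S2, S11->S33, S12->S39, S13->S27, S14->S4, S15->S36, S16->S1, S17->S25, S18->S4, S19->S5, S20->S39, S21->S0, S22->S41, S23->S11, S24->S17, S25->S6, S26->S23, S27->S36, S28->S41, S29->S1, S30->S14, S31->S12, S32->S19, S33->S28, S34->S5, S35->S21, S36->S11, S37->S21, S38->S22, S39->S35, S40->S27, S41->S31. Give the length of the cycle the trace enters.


Trace from S0 until a state repeats:
  S0 -> S30 -> S14 -> S4 -> S20 -> S39 -> S35 -> S21 -> S0
S0 first seen at step 0, revisited at step 8.
Cycle length = 8 - 0 = 8

8


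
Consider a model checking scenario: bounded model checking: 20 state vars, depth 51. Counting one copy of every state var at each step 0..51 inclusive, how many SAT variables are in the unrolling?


BMC unrolls to depth k, creating one copy of each state var for steps 0..k.
Step count = 51 + 1 = 52 (steps 0 through 51)
Vars per step = 20
Total = 20 * 52 = 1040

1040


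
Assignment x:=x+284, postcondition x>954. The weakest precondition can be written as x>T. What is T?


Formula: wp(x:=E, P) = P[E/x] (substitute E for x in postcondition)
Step 1: Postcondition: x>954
Step 2: Substitute x+284 for x: x+284>954
Step 3: Solve for x: x > 954-284 = 670

670


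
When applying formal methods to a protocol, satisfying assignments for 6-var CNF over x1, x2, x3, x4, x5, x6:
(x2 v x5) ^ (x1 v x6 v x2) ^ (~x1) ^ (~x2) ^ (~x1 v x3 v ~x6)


CNF with 5 clauses over 6 vars (64 assignments).
An assignment satisfies CNF iff every clause has >=1 true literal.
Check each row (bits = x1,x2,x3,x4,x5,x6; clause T/F shown):
  row 0 [000000]: clauses=FFTTT -> 0
  row 1 [000001]: clauses=FTTTT -> 0
  row 2 [000010]: clauses=TFTTT -> 0
  row 3 [000011]: clauses=TTTTT -> 1
  row 4 [000100]: clauses=FFTTT -> 0
  (every remaining row is evaluated the same way; all 64 results are listed next)
Full result column, 8 rows per line (x1,x2,x3 fixed per line; x4,x5,x6 runs 000..111 left to right):
  rows 0-7 [x1,x2,x3=000]: 00010001  (ones: 2)
  rows 8-15 [x1,x2,x3=001]: 00010001  (ones: 2)
  rows 16-23 [x1,x2,x3=010]: 00000000  (ones: 0)
  rows 24-31 [x1,x2,x3=011]: 00000000  (ones: 0)
  rows 32-39 [x1,x2,x3=100]: 00000000  (ones: 0)
  rows 40-47 [x1,x2,x3=101]: 00000000  (ones: 0)
  rows 48-55 [x1,x2,x3=110]: 00000000  (ones: 0)
  rows 56-63 [x1,x2,x3=111]: 00000000  (ones: 0)
Satisfying assignments = 2+2+0+0+0+0+0+0 = 4

4


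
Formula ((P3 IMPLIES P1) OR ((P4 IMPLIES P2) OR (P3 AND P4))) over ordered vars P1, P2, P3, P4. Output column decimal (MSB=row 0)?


Formula: ((P3 IMPLIES P1) OR ((P4 IMPLIES P2) OR (P3 AND P4))) over P1, P2, P3, P4 (16 rows)
Evaluate each row (bits = P1,P2,P3,P4, MSB first):
  row 0 [0000]: ((0 IMPLIES 0) OR ((0 IMPLIES 0) OR (0 AND 0))) -> 1
  row 1 [0001]: ((0 IMPLIES 0) OR ((1 IMPLIES 0) OR (0 AND 1))) -> 1
  row 2 [0010]: ((1 IMPLIES 0) OR ((0 IMPLIES 0) OR (1 AND 0))) -> 1
  row 3 [0011]: ((1 IMPLIES 0) OR ((1 IMPLIES 0) OR (1 AND 1))) -> 1
  row 4 [0100]: ((0 IMPLIES 0) OR ((0 IMPLIES 1) OR (0 AND 0))) -> 1
  row 5 [0101]: ((0 IMPLIES 0) OR ((1 IMPLIES 1) OR (0 AND 1))) -> 1
  row 6 [0110]: ((1 IMPLIES 0) OR ((0 IMPLIES 1) OR (1 AND 0))) -> 1
  row 7 [0111]: ((1 IMPLIES 0) OR ((1 IMPLIES 1) OR (1 AND 1))) -> 1
  row 8 [1000]: ((0 IMPLIES 1) OR ((0 IMPLIES 0) OR (0 AND 0))) -> 1
  row 9 [1001]: ((0 IMPLIES 1) OR ((1 IMPLIES 0) OR (0 AND 1))) -> 1
  row 10 [1010]: ((1 IMPLIES 1) OR ((0 IMPLIES 0) OR (1 AND 0))) -> 1
  row 11 [1011]: ((1 IMPLIES 1) OR ((1 IMPLIES 0) OR (1 AND 1))) -> 1
  row 12 [1100]: ((0 IMPLIES 1) OR ((0 IMPLIES 1) OR (0 AND 0))) -> 1
  row 13 [1101]: ((0 IMPLIES 1) OR ((1 IMPLIES 1) OR (0 AND 1))) -> 1
  row 14 [1110]: ((1 IMPLIES 1) OR ((0 IMPLIES 1) OR (1 AND 0))) -> 1
  row 15 [1111]: ((1 IMPLIES 1) OR ((1 IMPLIES 1) OR (1 AND 1))) -> 1
Full result column, 4 rows per line (P1,P2 fixed per line; P3,P4 runs 00..11 left to right):
  rows 0-3 [P1,P2=00]: 1111  = hex F
  rows 4-7 [P1,P2=01]: 1111  = hex F
  rows 8-11 [P1,P2=10]: 1111  = hex F
  rows 12-15 [P1,P2=11]: 1111  = hex F
Output column (row 0 .. row 15) = 1111111111111111
Output column grouped in 4s = 1111 1111 1111 1111 = 0xFFFF
Convert to decimal digit by digit (value = value*16 + digit):
  F -> 15
  15*16 + 15 (F) = 255
  255*16 + 15 (F) = 4095
  4095*16 + 15 (F) = 65535
Decimal = 65535

65535


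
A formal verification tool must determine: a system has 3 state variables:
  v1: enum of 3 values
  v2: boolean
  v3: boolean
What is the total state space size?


State space = product of domain sizes of all variables.
Domain sizes:
  v1 (enum of 3 values): 3
  v2 (boolean): 2
  v3 (boolean): 2
Product = 3 * 2 * 2 = 12

12


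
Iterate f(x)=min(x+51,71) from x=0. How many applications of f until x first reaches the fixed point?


Step 1: x=0, cap=71, increment=51
Step 2: x grows by 51 each step until capped at 71; fixed point is x=71
Step 3: iterations = ceil(71/51) = 2

2


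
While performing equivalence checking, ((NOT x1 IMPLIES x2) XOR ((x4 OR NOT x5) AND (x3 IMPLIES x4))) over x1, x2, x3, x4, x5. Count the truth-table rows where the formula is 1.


Formula: ((NOT x1 IMPLIES x2) XOR ((x4 OR NOT x5) AND (x3 IMPLIES x4))) over 5 vars (32 rows)
Evaluate each row (x1, x2, x3, x4, x5 as bits, MSB first):
  row 0 [00000]: ((NOT 0 IMPLIES 0) XOR ((0 OR NOT 0) AND (0 IMPLIES 0))) -> 1
  row 1 [00001]: ((NOT 0 IMPLIES 0) XOR ((0 OR NOT 1) AND (0 IMPLIES 0))) -> 0
  row 2 [00010]: ((NOT 0 IMPLIES 0) XOR ((1 OR NOT 0) AND (0 IMPLIES 1))) -> 1
  row 3 [00011]: ((NOT 0 IMPLIES 0) XOR ((1 OR NOT 1) AND (0 IMPLIES 1))) -> 1
  row 4 [00100]: ((NOT 0 IMPLIES 0) XOR ((0 OR NOT 0) AND (1 IMPLIES 0))) -> 0
  row 5 [00101]: ((NOT 0 IMPLIES 0) XOR ((0 OR NOT 1) AND (1 IMPLIES 0))) -> 0
  row 6 [00110]: ((NOT 0 IMPLIES 0) XOR ((1 OR NOT 0) AND (1 IMPLIES 1))) -> 1
  row 7 [00111]: ((NOT 0 IMPLIES 0) XOR ((1 OR NOT 1) AND (1 IMPLIES 1))) -> 1
  row 8 [01000]: ((NOT 0 IMPLIES 1) XOR ((0 OR NOT 0) AND (0 IMPLIES 0))) -> 0
  row 9 [01001]: ((NOT 0 IMPLIES 1) XOR ((0 OR NOT 1) AND (0 IMPLIES 0))) -> 1
  row 10 [01010]: ((NOT 0 IMPLIES 1) XOR ((1 OR NOT 0) AND (0 IMPLIES 1))) -> 0
  row 11 [01011]: ((NOT 0 IMPLIES 1) XOR ((1 OR NOT 1) AND (0 IMPLIES 1))) -> 0
  row 12 [01100]: ((NOT 0 IMPLIES 1) XOR ((0 OR NOT 0) AND (1 IMPLIES 0))) -> 1
  row 13 [01101]: ((NOT 0 IMPLIES 1) XOR ((0 OR NOT 1) AND (1 IMPLIES 0))) -> 1
  row 14 [01110]: ((NOT 0 IMPLIES 1) XOR ((1 OR NOT 0) AND (1 IMPLIES 1))) -> 0
  row 15 [01111]: ((NOT 0 IMPLIES 1) XOR ((1 OR NOT 1) AND (1 IMPLIES 1))) -> 0
  row 16 [10000]: ((NOT 1 IMPLIES 0) XOR ((0 OR NOT 0) AND (0 IMPLIES 0))) -> 0
  row 17 [10001]: ((NOT 1 IMPLIES 0) XOR ((0 OR NOT 1) AND (0 IMPLIES 0))) -> 1
  row 18 [10010]: ((NOT 1 IMPLIES 0) XOR ((1 OR NOT 0) AND (0 IMPLIES 1))) -> 0
  row 19 [10011]: ((NOT 1 IMPLIES 0) XOR ((1 OR NOT 1) AND (0 IMPLIES 1))) -> 0
  row 20 [10100]: ((NOT 1 IMPLIES 0) XOR ((0 OR NOT 0) AND (1 IMPLIES 0))) -> 1
  row 21 [10101]: ((NOT 1 IMPLIES 0) XOR ((0 OR NOT 1) AND (1 IMPLIES 0))) -> 1
  row 22 [10110]: ((NOT 1 IMPLIES 0) XOR ((1 OR NOT 0) AND (1 IMPLIES 1))) -> 0
  row 23 [10111]: ((NOT 1 IMPLIES 0) XOR ((1 OR NOT 1) AND (1 IMPLIES 1))) -> 0
  row 24 [11000]: ((NOT 1 IMPLIES 1) XOR ((0 OR NOT 0) AND (0 IMPLIES 0))) -> 0
  row 25 [11001]: ((NOT 1 IMPLIES 1) XOR ((0 OR NOT 1) AND (0 IMPLIES 0))) -> 1
  row 26 [11010]: ((NOT 1 IMPLIES 1) XOR ((1 OR NOT 0) AND (0 IMPLIES 1))) -> 0
  row 27 [11011]: ((NOT 1 IMPLIES 1) XOR ((1 OR NOT 1) AND (0 IMPLIES 1))) -> 0
  row 28 [11100]: ((NOT 1 IMPLIES 1) XOR ((0 OR NOT 0) AND (1 IMPLIES 0))) -> 1
  row 29 [11101]: ((NOT 1 IMPLIES 1) XOR ((0 OR NOT 1) AND (1 IMPLIES 0))) -> 1
  row 30 [11110]: ((NOT 1 IMPLIES 1) XOR ((1 OR NOT 0) AND (1 IMPLIES 1))) -> 0
  row 31 [11111]: ((NOT 1 IMPLIES 1) XOR ((1 OR NOT 1) AND (1 IMPLIES 1))) -> 0
Full result column, 8 rows per line (x1,x2 fixed per line; x3,x4,x5 runs 000..111 left to right):
  rows 0-7 [x1,x2=00]: 10110011  (ones: 5)
  rows 8-15 [x1,x2=01]: 01001100  (ones: 3)
  rows 16-23 [x1,x2=10]: 01001100  (ones: 3)
  rows 24-31 [x1,x2=11]: 01001100  (ones: 3)
Count of 1-rows = 5+3+3+3 = 14

14


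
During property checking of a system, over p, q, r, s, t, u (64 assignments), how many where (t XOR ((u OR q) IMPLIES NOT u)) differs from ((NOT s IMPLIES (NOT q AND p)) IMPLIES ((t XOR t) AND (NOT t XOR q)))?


F1 = (t XOR ((u OR q) IMPLIES NOT u))
F2 = ((NOT s IMPLIES (NOT q AND p)) IMPLIES ((t XOR t) AND (NOT t XOR q)))
Evaluate both on each of 64 rows (bits = p,q,r,s,t,u):
  row 0 [000000]: F1=1 F2=1 -> 0
  row 1 [000001]: F1=0 F2=1 (differ) -> 1
  row 2 [000010]: F1=0 F2=1 (differ) -> 1
  row 3 [000011]: F1=1 F2=1 -> 0
  row 4 [000100]: F1=1 F2=0 (differ) -> 1
  (every remaining row is evaluated the same way; all 64 results are listed next)
Full result column, 8 rows per line (p,q,r fixed per line; s,t,u runs 000..111 left to right):
  rows 0-7 [p,q,r=000]: 01101001  (ones: 4)
  rows 8-15 [p,q,r=001]: 01101001  (ones: 4)
  rows 16-23 [p,q,r=010]: 01101001  (ones: 4)
  rows 24-31 [p,q,r=011]: 01101001  (ones: 4)
  rows 32-39 [p,q,r=100]: 10011001  (ones: 4)
  rows 40-47 [p,q,r=101]: 10011001  (ones: 4)
  rows 48-55 [p,q,r=110]: 01101001  (ones: 4)
  rows 56-63 [p,q,r=111]: 01101001  (ones: 4)
Disagreements = 4+4+4+4+4+4+4+4 = 32

32


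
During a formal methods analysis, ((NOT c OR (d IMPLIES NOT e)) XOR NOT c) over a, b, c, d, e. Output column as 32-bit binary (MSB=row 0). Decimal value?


Formula: ((NOT c OR (d IMPLIES NOT e)) XOR NOT c) over a, b, c, d, e (32 rows)
Evaluate each row (bits = a,b,c,d,e, MSB first):
  row 0 [00000]: ((NOT 0 OR (0 IMPLIES NOT 0)) XOR NOT 0) -> 0
  row 1 [00001]: ((NOT 0 OR (0 IMPLIES NOT 1)) XOR NOT 0) -> 0
  row 2 [00010]: ((NOT 0 OR (1 IMPLIES NOT 0)) XOR NOT 0) -> 0
  row 3 [00011]: ((NOT 0 OR (1 IMPLIES NOT 1)) XOR NOT 0) -> 0
  row 4 [00100]: ((NOT 1 OR (0 IMPLIES NOT 0)) XOR NOT 1) -> 1
  row 5 [00101]: ((NOT 1 OR (0 IMPLIES NOT 1)) XOR NOT 1) -> 1
  row 6 [00110]: ((NOT 1 OR (1 IMPLIES NOT 0)) XOR NOT 1) -> 1
  row 7 [00111]: ((NOT 1 OR (1 IMPLIES NOT 1)) XOR NOT 1) -> 0
  row 8 [01000]: ((NOT 0 OR (0 IMPLIES NOT 0)) XOR NOT 0) -> 0
  row 9 [01001]: ((NOT 0 OR (0 IMPLIES NOT 1)) XOR NOT 0) -> 0
  row 10 [01010]: ((NOT 0 OR (1 IMPLIES NOT 0)) XOR NOT 0) -> 0
  row 11 [01011]: ((NOT 0 OR (1 IMPLIES NOT 1)) XOR NOT 0) -> 0
  row 12 [01100]: ((NOT 1 OR (0 IMPLIES NOT 0)) XOR NOT 1) -> 1
  row 13 [01101]: ((NOT 1 OR (0 IMPLIES NOT 1)) XOR NOT 1) -> 1
  row 14 [01110]: ((NOT 1 OR (1 IMPLIES NOT 0)) XOR NOT 1) -> 1
  row 15 [01111]: ((NOT 1 OR (1 IMPLIES NOT 1)) XOR NOT 1) -> 0
  row 16 [10000]: ((NOT 0 OR (0 IMPLIES NOT 0)) XOR NOT 0) -> 0
  row 17 [10001]: ((NOT 0 OR (0 IMPLIES NOT 1)) XOR NOT 0) -> 0
  row 18 [10010]: ((NOT 0 OR (1 IMPLIES NOT 0)) XOR NOT 0) -> 0
  row 19 [10011]: ((NOT 0 OR (1 IMPLIES NOT 1)) XOR NOT 0) -> 0
  row 20 [10100]: ((NOT 1 OR (0 IMPLIES NOT 0)) XOR NOT 1) -> 1
  row 21 [10101]: ((NOT 1 OR (0 IMPLIES NOT 1)) XOR NOT 1) -> 1
  row 22 [10110]: ((NOT 1 OR (1 IMPLIES NOT 0)) XOR NOT 1) -> 1
  row 23 [10111]: ((NOT 1 OR (1 IMPLIES NOT 1)) XOR NOT 1) -> 0
  row 24 [11000]: ((NOT 0 OR (0 IMPLIES NOT 0)) XOR NOT 0) -> 0
  row 25 [11001]: ((NOT 0 OR (0 IMPLIES NOT 1)) XOR NOT 0) -> 0
  row 26 [11010]: ((NOT 0 OR (1 IMPLIES NOT 0)) XOR NOT 0) -> 0
  row 27 [11011]: ((NOT 0 OR (1 IMPLIES NOT 1)) XOR NOT 0) -> 0
  row 28 [11100]: ((NOT 1 OR (0 IMPLIES NOT 0)) XOR NOT 1) -> 1
  row 29 [11101]: ((NOT 1 OR (0 IMPLIES NOT 1)) XOR NOT 1) -> 1
  row 30 [11110]: ((NOT 1 OR (1 IMPLIES NOT 0)) XOR NOT 1) -> 1
  row 31 [11111]: ((NOT 1 OR (1 IMPLIES NOT 1)) XOR NOT 1) -> 0
Full result column, 4 rows per line (a,b,c fixed per line; d,e runs 00..11 left to right):
  rows 0-3 [a,b,c=000]: 0000  = hex 0
  rows 4-7 [a,b,c=001]: 1110  = hex E
  rows 8-11 [a,b,c=010]: 0000  = hex 0
  rows 12-15 [a,b,c=011]: 1110  = hex E
  rows 16-19 [a,b,c=100]: 0000  = hex 0
  rows 20-23 [a,b,c=101]: 1110  = hex E
  rows 24-27 [a,b,c=110]: 0000  = hex 0
  rows 28-31 [a,b,c=111]: 1110  = hex E
Output column (row 0 .. row 31) = 00001110000011100000111000001110
Output column grouped in 4s = 0000 1110 0000 1110 0000 1110 0000 1110 = 0x0E0E0E0E
Convert to decimal digit by digit (value = value*16 + digit):
  0 -> 0
  0*16 + 14 (E) = 14
  14*16 + 0 = 224
  224*16 + 14 (E) = 3598
  3598*16 + 0 = 57568
  57568*16 + 14 (E) = 921102
  921102*16 + 0 = 14737632
  14737632*16 + 14 (E) = 235802126
Decimal = 235802126

235802126


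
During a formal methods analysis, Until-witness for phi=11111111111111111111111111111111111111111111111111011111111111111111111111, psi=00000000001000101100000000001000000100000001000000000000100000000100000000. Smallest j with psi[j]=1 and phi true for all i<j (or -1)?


(phi U psi) at 0: need smallest j with psi[j]=1 and phi[i]=1 for all i in [0,j).
Scan from step 0:
  step 0: phi=1, psi=0 -> continue
  step 1: phi=1, psi=0 -> continue
  step 2: phi=1, psi=0 -> continue
  step 3: phi=1, psi=0 -> continue
  step 10: psi=1 and phi held for [0,10) -> witness found
Witness step = 10

10


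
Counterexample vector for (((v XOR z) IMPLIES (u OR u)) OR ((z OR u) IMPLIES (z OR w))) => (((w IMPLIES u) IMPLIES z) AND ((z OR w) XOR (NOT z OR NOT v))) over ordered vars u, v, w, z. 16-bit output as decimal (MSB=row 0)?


F1 = (((v XOR z) IMPLIES (u OR u)) OR ((z OR u) IMPLIES (z OR w)))
F2 = (((w IMPLIES u) IMPLIES z) AND ((z OR w) XOR (NOT z OR NOT v)))
Counterexample to F1=>F2 is where F1=1 and F2=0.
Evaluate each row (bits = u,v,w,z, MSB first):
  row 0 [0000]: F1=1 F2=0 -> F1&~F2 -> 1
  row 1 [0001]: F1=1 F2=0 -> F1&~F2 -> 1
  row 2 [0010]: F1=1 F2=0 -> F1&~F2 -> 1
  row 3 [0011]: F1=1 F2=0 -> F1&~F2 -> 1
  row 4 [0100]: F1=1 F2=0 -> F1&~F2 -> 1
  row 5 [0101]: F1=1 F2=1 -> F1&~F2 -> 0
  row 6 [0110]: F1=1 F2=0 -> F1&~F2 -> 1
  row 7 [0111]: F1=1 F2=1 -> F1&~F2 -> 0
  row 8 [1000]: F1=1 F2=0 -> F1&~F2 -> 1
  row 9 [1001]: F1=1 F2=0 -> F1&~F2 -> 1
  row 10 [1010]: F1=1 F2=0 -> F1&~F2 -> 1
  row 11 [1011]: F1=1 F2=0 -> F1&~F2 -> 1
  row 12 [1100]: F1=1 F2=0 -> F1&~F2 -> 1
  row 13 [1101]: F1=1 F2=1 -> F1&~F2 -> 0
  row 14 [1110]: F1=1 F2=0 -> F1&~F2 -> 1
  row 15 [1111]: F1=1 F2=1 -> F1&~F2 -> 0
Full result column, 4 rows per line (u,v fixed per line; w,z runs 00..11 left to right):
  rows 0-3 [u,v=00]: 1111  = hex F
  rows 4-7 [u,v=01]: 1010  = hex A
  rows 8-11 [u,v=10]: 1111  = hex F
  rows 12-15 [u,v=11]: 1010  = hex A
Counterexample vector (row 0 .. row 15) = 1111101011111010
Output column grouped in 4s = 1111 1010 1111 1010 = 0xFAFA
Convert to decimal digit by digit (value = value*16 + digit):
  F -> 15
  15*16 + 10 (A) = 250
  250*16 + 15 (F) = 4015
  4015*16 + 10 (A) = 64250
Decimal = 64250

64250


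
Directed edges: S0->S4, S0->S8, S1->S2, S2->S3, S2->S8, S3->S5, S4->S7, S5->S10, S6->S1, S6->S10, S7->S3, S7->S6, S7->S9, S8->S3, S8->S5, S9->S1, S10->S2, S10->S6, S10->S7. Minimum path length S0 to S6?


BFS layer-by-layer from S0:
  dist 0: {S0}
  dist 1: {S4, S8}
  dist 2: {S3, S5, S7}
  dist 3: {S6, S9, S10}
  -> S6 reached at distance 3
Shortest path length = 3

3


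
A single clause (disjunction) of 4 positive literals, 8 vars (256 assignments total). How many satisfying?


Step 1: Total=2^8=256
Step 2: Unsat when all 4 false: 2^4=16
Step 3: Sat=256-16=240

240


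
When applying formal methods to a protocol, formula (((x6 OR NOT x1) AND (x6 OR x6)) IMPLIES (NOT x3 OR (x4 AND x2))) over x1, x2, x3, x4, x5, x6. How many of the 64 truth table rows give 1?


Formula: (((x6 OR NOT x1) AND (x6 OR x6)) IMPLIES (NOT x3 OR (x4 AND x2))) over 6 vars (64 rows)
Evaluate each row (x1, x2, x3, x4, x5, x6 as bits, MSB first):
  row 0 [000000]: (((0 OR NOT 0) AND (0 OR 0)) IMPLIES (NOT 0 OR (0 AND 0))) -> 1
  row 1 [000001]: (((1 OR NOT 0) AND (1 OR 1)) IMPLIES (NOT 0 OR (0 AND 0))) -> 1
  row 2 [000010]: (((0 OR NOT 0) AND (0 OR 0)) IMPLIES (NOT 0 OR (0 AND 0))) -> 1
  row 3 [000011]: (((1 OR NOT 0) AND (1 OR 1)) IMPLIES (NOT 0 OR (0 AND 0))) -> 1
  row 4 [000100]: (((0 OR NOT 0) AND (0 OR 0)) IMPLIES (NOT 0 OR (1 AND 0))) -> 1
  (every remaining row is evaluated the same way; all 64 results are listed next)
Full result column, 8 rows per line (x1,x2,x3 fixed per line; x4,x5,x6 runs 000..111 left to right):
  rows 0-7 [x1,x2,x3=000]: 11111111  (ones: 8)
  rows 8-15 [x1,x2,x3=001]: 10101010  (ones: 4)
  rows 16-23 [x1,x2,x3=010]: 11111111  (ones: 8)
  rows 24-31 [x1,x2,x3=011]: 10101111  (ones: 6)
  rows 32-39 [x1,x2,x3=100]: 11111111  (ones: 8)
  rows 40-47 [x1,x2,x3=101]: 10101010  (ones: 4)
  rows 48-55 [x1,x2,x3=110]: 11111111  (ones: 8)
  rows 56-63 [x1,x2,x3=111]: 10101111  (ones: 6)
Count of 1-rows = 8+4+8+6+8+4+8+6 = 52

52


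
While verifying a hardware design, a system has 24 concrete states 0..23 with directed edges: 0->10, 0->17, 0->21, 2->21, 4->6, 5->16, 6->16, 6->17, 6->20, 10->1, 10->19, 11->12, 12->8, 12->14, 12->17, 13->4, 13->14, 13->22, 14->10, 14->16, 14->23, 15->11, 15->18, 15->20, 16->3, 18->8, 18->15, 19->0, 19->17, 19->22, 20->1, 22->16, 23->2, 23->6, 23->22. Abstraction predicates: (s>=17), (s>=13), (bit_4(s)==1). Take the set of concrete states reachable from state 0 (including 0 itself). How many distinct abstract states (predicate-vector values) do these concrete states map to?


BFS from 0:
Concrete reachable: {0, 1, 3, 10, 16, 17, 19, 21, 22}
Abstract via predicates (s>=17), (s>=13), (bit_4(s)==1):
  (0,0,0) <- {0, 1, 3, 10}
  (0,1,1) <- {16}
  (1,1,1) <- {17, 19, 21, 22}
Distinct abstract states = 3

3


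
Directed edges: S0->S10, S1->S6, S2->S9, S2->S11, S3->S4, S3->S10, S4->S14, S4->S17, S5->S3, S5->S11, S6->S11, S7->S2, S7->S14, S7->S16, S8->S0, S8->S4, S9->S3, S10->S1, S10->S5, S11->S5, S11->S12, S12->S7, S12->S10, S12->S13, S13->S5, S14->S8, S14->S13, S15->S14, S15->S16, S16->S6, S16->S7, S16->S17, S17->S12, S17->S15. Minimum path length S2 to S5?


BFS layer-by-layer from S2:
  dist 0: {S2}
  dist 1: {S9, S11}
  dist 2: {S3, S5, S12}
  -> S5 reached at distance 2
Shortest path length = 2

2


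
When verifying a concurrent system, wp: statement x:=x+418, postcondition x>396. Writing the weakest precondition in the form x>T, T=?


Formula: wp(x:=E, P) = P[E/x] (substitute E for x in postcondition)
Step 1: Postcondition: x>396
Step 2: Substitute x+418 for x: x+418>396
Step 3: Solve for x: x > 396-418 = -22

-22


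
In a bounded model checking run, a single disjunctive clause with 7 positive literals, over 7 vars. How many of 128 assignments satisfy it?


Step 1: Total=2^7=128
Step 2: Unsat when all 7 false: 2^0=1
Step 3: Sat=128-1=127

127


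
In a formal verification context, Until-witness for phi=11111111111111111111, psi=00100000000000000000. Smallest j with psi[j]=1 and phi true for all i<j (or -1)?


(phi U psi) at 0: need smallest j with psi[j]=1 and phi[i]=1 for all i in [0,j).
Scan from step 0:
  step 0: phi=1, psi=0 -> continue
  step 1: phi=1, psi=0 -> continue
  step 2: psi=1 and phi held for [0,2) -> witness found
Witness step = 2

2


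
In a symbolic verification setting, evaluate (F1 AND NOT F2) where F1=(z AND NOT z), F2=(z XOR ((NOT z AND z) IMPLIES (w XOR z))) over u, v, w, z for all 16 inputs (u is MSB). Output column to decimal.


F1 = (z AND NOT z)
F2 = (z XOR ((NOT z AND z) IMPLIES (w XOR z)))
Counterexample to F1=>F2 is where F1=1 and F2=0.
Evaluate each row (bits = u,v,w,z, MSB first):
  row 0 [0000]: F1=0 F2=1 -> F1&~F2 -> 0
  row 1 [0001]: F1=0 F2=0 -> F1&~F2 -> 0
  row 2 [0010]: F1=0 F2=1 -> F1&~F2 -> 0
  row 3 [0011]: F1=0 F2=0 -> F1&~F2 -> 0
  row 4 [0100]: F1=0 F2=1 -> F1&~F2 -> 0
  row 5 [0101]: F1=0 F2=0 -> F1&~F2 -> 0
  row 6 [0110]: F1=0 F2=1 -> F1&~F2 -> 0
  row 7 [0111]: F1=0 F2=0 -> F1&~F2 -> 0
  row 8 [1000]: F1=0 F2=1 -> F1&~F2 -> 0
  row 9 [1001]: F1=0 F2=0 -> F1&~F2 -> 0
  row 10 [1010]: F1=0 F2=1 -> F1&~F2 -> 0
  row 11 [1011]: F1=0 F2=0 -> F1&~F2 -> 0
  row 12 [1100]: F1=0 F2=1 -> F1&~F2 -> 0
  row 13 [1101]: F1=0 F2=0 -> F1&~F2 -> 0
  row 14 [1110]: F1=0 F2=1 -> F1&~F2 -> 0
  row 15 [1111]: F1=0 F2=0 -> F1&~F2 -> 0
Full result column, 4 rows per line (u,v fixed per line; w,z runs 00..11 left to right):
  rows 0-3 [u,v=00]: 0000  = hex 0
  rows 4-7 [u,v=01]: 0000  = hex 0
  rows 8-11 [u,v=10]: 0000  = hex 0
  rows 12-15 [u,v=11]: 0000  = hex 0
Counterexample vector (row 0 .. row 15) = 0000000000000000
Output column grouped in 4s = 0000 0000 0000 0000 = 0x0000
Convert to decimal digit by digit (value = value*16 + digit):
  0 -> 0
  0*16 + 0 = 0
  0*16 + 0 = 0
  0*16 + 0 = 0
Decimal = 0

0


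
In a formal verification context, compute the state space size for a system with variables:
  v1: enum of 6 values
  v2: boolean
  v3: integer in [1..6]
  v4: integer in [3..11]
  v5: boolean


State space = product of domain sizes of all variables.
Domain sizes:
  v1 (enum of 6 values): 6
  v2 (boolean): 2
  v3 (integer in [1..6]): 6
  v4 (integer in [3..11]): 9
  v5 (boolean): 2
Product = 6 * 2 * 6 * 9 * 2 = 1296

1296
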